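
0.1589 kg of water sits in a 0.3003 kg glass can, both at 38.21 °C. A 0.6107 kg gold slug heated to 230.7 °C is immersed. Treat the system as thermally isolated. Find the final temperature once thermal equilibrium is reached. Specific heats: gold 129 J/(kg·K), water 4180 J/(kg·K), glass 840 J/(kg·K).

T_f ≈ 53.4 °C

Energy conservation, ΣQ = 0:
0.6107*129*(T − 230.7) + 0.1589*4180*(T − 38.21) + 0.3003*840*(T − 38.21) = 0
(78.78 + 664.2 + 252.25) T = 78.78*230.7 + 664.2*38.21 + 252.25*38.21
T = 53192/995.23 ≈ 53.45 °C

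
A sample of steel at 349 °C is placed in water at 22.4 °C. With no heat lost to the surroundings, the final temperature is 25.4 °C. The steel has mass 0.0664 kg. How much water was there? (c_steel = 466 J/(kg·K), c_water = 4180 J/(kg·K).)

Net heat exchanged in the isolated system is zero:
0.0664·466·(25.4 − 349) + m·4180·(25.4 − 22.4) = 0
12540 m = 10013
m = 10013/12540 ≈ 0.7985 kg

m ≈ 0.798 kg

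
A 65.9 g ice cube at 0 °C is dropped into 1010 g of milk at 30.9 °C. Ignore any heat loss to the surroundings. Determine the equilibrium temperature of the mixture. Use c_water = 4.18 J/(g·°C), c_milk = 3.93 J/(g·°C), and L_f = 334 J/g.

T_f ≈ 23.7 °C

Let T be the final temperature. ΣQ_i = 0:
fusion: m_ice L_f = 65.9·334 = 22011; warm the meltwater: 275.46 T; milk cools: 1010·3.93·(T − 30.9) = 3969.3(T − 30.9)
4244.8 T = 122651 − 22011 = 100641
T ≈ 23.71 °C (positive, so assuming full melt was valid).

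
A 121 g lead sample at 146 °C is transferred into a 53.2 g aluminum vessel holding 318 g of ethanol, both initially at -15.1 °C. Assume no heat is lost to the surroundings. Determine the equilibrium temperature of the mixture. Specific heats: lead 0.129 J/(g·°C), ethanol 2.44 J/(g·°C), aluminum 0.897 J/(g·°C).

Setting the total heat transfer to zero:
121*0.129*(T − 146) + 318*2.44*(T − (-15.1)) + 53.2*0.897*(T − (-15.1)) = 0
15.61(T − 146) + 775.92(T − (-15.1)) + 47.72(T − (-15.1)) = 0
(15.61 + 775.92 + 47.72) T = 15.61*146 + 775.92*(-15.1) + 47.72*(-15.1)
T ≈ -12.10 °C

T_f ≈ -12.1 °C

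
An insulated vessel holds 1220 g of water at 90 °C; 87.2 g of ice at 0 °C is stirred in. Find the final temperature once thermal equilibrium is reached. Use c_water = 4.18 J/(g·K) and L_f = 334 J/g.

Sum of m c ΔT and latent-heat terms is zero:
melt ice: 87.2·334 = 29125; warm the meltwater: 364.5 T; water: 5099.6(T − 90)
5464.1 T = 458964 − 29125 = 429839
T ≈ 78.67 °C — above 0 °C, consistent with complete melting.

T_f ≈ 78.7 °C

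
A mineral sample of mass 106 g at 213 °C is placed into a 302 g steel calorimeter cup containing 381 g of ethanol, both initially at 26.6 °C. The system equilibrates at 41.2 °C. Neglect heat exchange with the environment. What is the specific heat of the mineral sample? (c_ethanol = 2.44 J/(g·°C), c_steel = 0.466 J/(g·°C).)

Heat gained plus heat lost sum to zero:
106·c·(41.2 − 213) + 381·2.44·(41.2 − 26.6) + 302·0.466·(41.2 − 26.6) = 0
-18211 c = -15627
c = -15627/-18211 ≈ 0.8581 J/(g·°C)

c ≈ 0.858 J/(g·°C)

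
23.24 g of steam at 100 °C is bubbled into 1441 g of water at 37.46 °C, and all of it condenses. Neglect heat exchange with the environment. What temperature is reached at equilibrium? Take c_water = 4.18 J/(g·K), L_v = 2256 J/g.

T_f ≈ 47.0 °C

Conservation of energy gives ΣQ = 0:
latent heat released on condensation: 23.24·2256 = 52429
  condensate cools 100→T: 23.24·4.18·(T − 100) = 97.14(T − 100)
  original water: 6023.4(T − 37.46)
6120.5 T = 52429 + 9714.3 + 225636 = 287780
T ≈ 47.02 °C, under the boiling point, so the assumption holds.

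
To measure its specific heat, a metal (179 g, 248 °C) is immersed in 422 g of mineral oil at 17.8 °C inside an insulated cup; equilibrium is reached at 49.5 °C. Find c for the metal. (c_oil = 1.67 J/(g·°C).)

m_s c (T_s − T_f) = m_oil c_oil (T_f − T_0):
179×c×(248 − 49.5) = 422×1.67×(49.5 − 17.8)
35532 c = 22340  ⇒  c ≈ 0.6287 J/(g·°C)

c ≈ 0.629 J/(g·°C)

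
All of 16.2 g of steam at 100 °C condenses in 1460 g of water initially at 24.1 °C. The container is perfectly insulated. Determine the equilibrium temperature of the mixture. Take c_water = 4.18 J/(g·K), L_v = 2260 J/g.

Let T be the final temperature. ΣQ_i = 0:
latent heat released on condensation: 16.2·2260 = 36612
  condensed water 100 °C→T: 67.72(T − 100)
  original water: 6102.8(T − 24.1)
6170.5 T = 36612 + 6771.6 + 147077 = 190461
T ≈ 30.87 °C — below 100 °C, confirming all the steam condensed.

T_f ≈ 30.9 °C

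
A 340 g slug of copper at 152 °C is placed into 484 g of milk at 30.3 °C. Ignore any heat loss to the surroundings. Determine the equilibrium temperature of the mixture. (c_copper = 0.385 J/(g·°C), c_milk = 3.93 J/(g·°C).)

T_f ≈ 38.1 °C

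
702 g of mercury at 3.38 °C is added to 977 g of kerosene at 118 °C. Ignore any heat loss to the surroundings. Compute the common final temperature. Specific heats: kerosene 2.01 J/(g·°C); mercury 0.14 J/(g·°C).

T_f ≈ 112.5 °C

Heat gained plus heat lost sum to zero:
977·2.01·(T − 118) + 702·0.14·(T − 3.38) = 0
1963.8(T − 118) + 98.28(T − 3.38) = 0
(1963.8 + 98.28) T = 1963.8·118 + 98.28·3.38
T = 232057 / 2062 = 113 °C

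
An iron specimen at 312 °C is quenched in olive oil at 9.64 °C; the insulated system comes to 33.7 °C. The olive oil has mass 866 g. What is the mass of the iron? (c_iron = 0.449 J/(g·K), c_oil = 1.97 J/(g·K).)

Net heat exchanged in the isolated system is zero:
m×0.449×(33.7 − 312) + 866×1.97×(33.7 − 9.64) = 0
-124.96 m = -41047
m = -41047/-124.96 ≈ 328.5 g

m ≈ 328 g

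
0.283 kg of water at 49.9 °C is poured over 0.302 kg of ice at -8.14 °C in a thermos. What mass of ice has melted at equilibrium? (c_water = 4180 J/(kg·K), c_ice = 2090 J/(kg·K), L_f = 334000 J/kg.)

Heat available from the water dropping to 0 °C: 0.283·4180·49.9 = 59029 J.
Warming the ice to 0 °C takes 0.302·2090·8.14 = 5137.8 J, leaving 53891 J for melting.
Melting all 0.302 kg of ice would need 0.302·334000 = 100868 J.
53891 J < 100868 J, so only part of the ice melts and the system sits at 0 °C.
m_melted·334000 = 53891  ⇒  m_melted ≈ 0.1614 kg.

m_melted ≈ 0.161 kg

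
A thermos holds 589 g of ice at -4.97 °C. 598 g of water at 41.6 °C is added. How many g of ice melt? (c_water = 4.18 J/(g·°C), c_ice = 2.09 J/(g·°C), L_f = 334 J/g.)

Water can give up m c ΔT = 598×4.18×41.6 = 103985 J before reaching 0 °C.
Warming the ice to 0 °C takes 589×2.09×4.97 = 6118.1 J, leaving 97867 J for melting.
Fully melting the ice requires m_ice L_f = 589×334 = 196726 J.
That's not enough to melt it all — equilibrium is at 0 °C with ice remaining.
m_melted×334 = 97867  ⇒  m_melted ≈ 293 g.

m_melted ≈ 293 g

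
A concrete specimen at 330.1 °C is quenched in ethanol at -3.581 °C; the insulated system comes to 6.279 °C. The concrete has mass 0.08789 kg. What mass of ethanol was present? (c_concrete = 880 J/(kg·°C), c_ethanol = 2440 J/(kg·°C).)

Heat lost by the concrete = heat gained by the ethanol:
0.08789×880×(330.1 − 6.279) = m×2440×(6.279 − (-3.581))
24058 m = 25045  ⇒  m ≈ 1.041 kg

m ≈ 1.04 kg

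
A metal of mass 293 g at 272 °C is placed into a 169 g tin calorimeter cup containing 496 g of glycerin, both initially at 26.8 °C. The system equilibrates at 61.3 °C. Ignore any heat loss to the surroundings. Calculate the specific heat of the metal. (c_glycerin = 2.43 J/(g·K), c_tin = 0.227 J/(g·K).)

Net heat exchanged in the isolated system is zero:
293×c×(61.3 − 272) + 496×2.43×(61.3 − 26.8) + 169×0.227×(61.3 − 26.8) = 0
-61735 c = -42906
c = -42906/-61735 ≈ 0.695 J/(g·K)

c ≈ 0.695 J/(g·K)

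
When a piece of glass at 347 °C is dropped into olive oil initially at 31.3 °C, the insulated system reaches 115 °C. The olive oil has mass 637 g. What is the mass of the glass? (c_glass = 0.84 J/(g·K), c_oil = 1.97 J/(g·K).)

m ≈ 539 g

Conservation of energy gives ΣQ = 0:
m×0.84×(115 − 347) + 637×1.97×(115 − 31.3) = 0
-194.88 m = -105034
m = -105034/-194.88 ≈ 539 g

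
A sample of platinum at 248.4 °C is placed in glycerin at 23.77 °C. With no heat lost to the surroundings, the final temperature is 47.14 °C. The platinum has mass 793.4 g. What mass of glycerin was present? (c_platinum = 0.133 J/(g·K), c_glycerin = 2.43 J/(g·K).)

Heat lost by the platinum = heat gained by the glycerin:
793.4·0.133·(248.4 − 47.14) = m·2.43·(47.14 − 23.77)
56.79 m = 21237  ⇒  m ≈ 374 g

m ≈ 374 g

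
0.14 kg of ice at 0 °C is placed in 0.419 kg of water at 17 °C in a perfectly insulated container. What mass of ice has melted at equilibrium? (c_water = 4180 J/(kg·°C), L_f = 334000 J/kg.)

m_melted ≈ 0.0891 kg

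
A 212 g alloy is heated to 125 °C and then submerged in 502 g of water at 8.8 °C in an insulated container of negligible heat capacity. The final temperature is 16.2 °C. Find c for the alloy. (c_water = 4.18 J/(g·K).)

Heat lost by the alloy = heat gained by the water:
212·c·(125 − 16.2) = 502·4.18·(16.2 − 8.8)
23066 c = 15528  ⇒  c ≈ 0.6732 J/(g·K)

c ≈ 0.673 J/(g·K)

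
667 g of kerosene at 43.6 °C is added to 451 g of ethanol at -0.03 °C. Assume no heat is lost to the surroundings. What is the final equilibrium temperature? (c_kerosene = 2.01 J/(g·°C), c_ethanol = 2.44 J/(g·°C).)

T_f ≈ 23.9 °C

T_f is the heat-capacity-weighted average of the initial temperatures:
T_f = (1340.7*43.6 + 1100.4*(-0.03)) / (1340.7 + 1100.4)
    = 58420 / 2441.1 ≈ 23.93 °C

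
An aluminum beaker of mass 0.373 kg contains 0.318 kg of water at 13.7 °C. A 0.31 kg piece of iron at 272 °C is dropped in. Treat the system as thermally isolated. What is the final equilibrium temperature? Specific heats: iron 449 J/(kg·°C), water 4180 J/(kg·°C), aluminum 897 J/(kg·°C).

T_f ≈ 33.6 °C

Net heat exchanged in the isolated system is zero:
0.31×449×(T − 272) + 0.318×4180×(T − 13.7) + 0.373×897×(T − 13.7) = 0
139.19(T − 272) + 1329.2(T − 13.7) + 334.58(T − 13.7) = 0
1803 T = 60654
T = 60654/1803 ≈ 33.64 °C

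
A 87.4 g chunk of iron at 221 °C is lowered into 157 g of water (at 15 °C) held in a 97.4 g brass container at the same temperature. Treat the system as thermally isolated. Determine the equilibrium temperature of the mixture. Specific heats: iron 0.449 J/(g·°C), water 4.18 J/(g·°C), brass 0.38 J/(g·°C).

Conservation of energy gives ΣQ = 0:
87.4×0.449×(T − 221) + 157×4.18×(T − 15) + 97.4×0.38×(T − 15) = 0
(39.24 + 656.26 + 37.01) T = 39.24×221 + 656.26×15 + 37.01×15
T = 19072 / 732.51 = 26 °C

T_f ≈ 26.0 °C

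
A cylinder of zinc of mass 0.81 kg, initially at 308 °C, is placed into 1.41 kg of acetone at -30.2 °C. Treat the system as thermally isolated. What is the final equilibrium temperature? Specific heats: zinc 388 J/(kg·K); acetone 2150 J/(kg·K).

|Q_zinc| = |Q_acetone|:
0.81·388·(308 − T) = 1.41·2150·(T − (-30.2))
314.28(308 − T) = 3031.5(T − (-30.2))
3345.8 T = 5246.9  ⇒  T ≈ 1.57 °C

T_f ≈ 1.6 °C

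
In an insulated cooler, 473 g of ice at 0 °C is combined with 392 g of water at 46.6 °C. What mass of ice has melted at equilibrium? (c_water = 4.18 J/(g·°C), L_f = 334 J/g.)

m_melted ≈ 229 g

Water can give up m c ΔT = 392·4.18·46.6 = 76357 J before reaching 0 °C.
Fully melting the ice requires m_ice L_f = 473·334 = 157982 J.
76357 J < 157982 J, so only part of the ice melts and the system sits at 0 °C.
m_melted·334 = 76357  ⇒  m_melted ≈ 228.6 g.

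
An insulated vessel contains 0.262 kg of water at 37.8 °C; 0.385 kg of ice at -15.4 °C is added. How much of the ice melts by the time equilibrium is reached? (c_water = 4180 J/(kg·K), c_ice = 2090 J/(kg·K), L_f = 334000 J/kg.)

Heat available from the water dropping to 0 °C: 0.262·4180·37.8 = 41397 J.
Warming the ice to 0 °C takes 0.385·2090·15.4 = 12392 J, leaving 29005 J for melting.
Fully melting the ice requires m_ice L_f = 0.385·334000 = 128590 J.
That's not enough to melt it all — equilibrium is at 0 °C with ice remaining.
Mass melted = 29005/334000 ≈ 0.08684 kg.

m_melted ≈ 0.0868 kg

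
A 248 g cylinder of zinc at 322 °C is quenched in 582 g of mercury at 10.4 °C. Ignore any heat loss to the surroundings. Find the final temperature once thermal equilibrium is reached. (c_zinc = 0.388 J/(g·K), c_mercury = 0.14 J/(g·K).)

Taking heat into each body as positive, Σ m c ΔT = 0:
248·0.388·(T − 322) + 582·0.14·(T − 10.4) = 0
177.7 T = 31832
T = 31832/177.7 ≈ 179.13 °C

T_f ≈ 179.1 °C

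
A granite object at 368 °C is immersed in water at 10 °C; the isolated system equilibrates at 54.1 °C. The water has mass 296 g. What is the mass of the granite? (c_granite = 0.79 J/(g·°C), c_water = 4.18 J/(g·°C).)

m ≈ 220 g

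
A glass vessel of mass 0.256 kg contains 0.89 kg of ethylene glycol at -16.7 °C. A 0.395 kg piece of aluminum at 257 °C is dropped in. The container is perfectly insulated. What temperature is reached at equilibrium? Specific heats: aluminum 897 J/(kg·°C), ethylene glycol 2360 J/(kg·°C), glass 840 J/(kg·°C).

Conservation of energy gives ΣQ = 0:
0.395·897·(T − 257) + 0.89·2360·(T − (-16.7)) + 0.256·840·(T − (-16.7)) = 0
354.31(T − 257) + 2100.4(T − (-16.7)) + 215.04(T − (-16.7)) = 0
(354.31 + 2100.4 + 215.04) T = 354.31·257 + 2100.4·(-16.7) + 215.04·(-16.7)
T = 52391 / 2669.8 = 19.6 °C

T_f ≈ 19.6 °C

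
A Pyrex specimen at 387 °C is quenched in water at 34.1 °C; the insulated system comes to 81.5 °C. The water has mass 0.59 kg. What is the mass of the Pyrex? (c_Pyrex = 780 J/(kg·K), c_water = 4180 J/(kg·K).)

m ≈ 0.491 kg

|Q_Pyrex| = |Q_water|:
m·780·(387 − 81.5) = 0.59·4180·(81.5 − 34.1)
238290 m = 116898  ⇒  m ≈ 0.4906 kg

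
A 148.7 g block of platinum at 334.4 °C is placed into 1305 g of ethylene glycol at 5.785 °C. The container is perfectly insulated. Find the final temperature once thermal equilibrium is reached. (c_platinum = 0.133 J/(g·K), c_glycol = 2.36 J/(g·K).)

T_f ≈ 7.9 °C

Net heat exchanged in the isolated system is zero:
148.7×0.133×(T − 334.4) + 1305×2.36×(T − 5.785) = 0
3099.6 T = 24430
T = 24430/3099.6 ≈ 7.88 °C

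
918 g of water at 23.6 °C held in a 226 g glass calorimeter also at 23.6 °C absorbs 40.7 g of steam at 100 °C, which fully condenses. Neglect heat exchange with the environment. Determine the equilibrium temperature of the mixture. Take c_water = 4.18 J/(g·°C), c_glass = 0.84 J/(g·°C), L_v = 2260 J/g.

T_f ≈ 48.6 °C

Energy conservation, ΣQ = 0:
condense steam: −40.7×2260 = −91982
  condensed water 100 °C→T: 170.13(T − 100)
  original water: 3837.2(T − 23.6)
  cup: 189.84(T − 23.6)
4197.2 T = 91982 + 17013 + 95039 = 204034
T ≈ 48.61 °C, under the boiling point, so the assumption holds.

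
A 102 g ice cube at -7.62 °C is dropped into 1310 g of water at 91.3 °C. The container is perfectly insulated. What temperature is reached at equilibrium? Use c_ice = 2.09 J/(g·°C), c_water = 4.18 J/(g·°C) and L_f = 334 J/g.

Heat gained plus heat lost sum to zero:
ice -7.62→0 °C: 102×2.09×7.62 = 1624.4; fusion: m_ice L_f = 102×334 = 34068; warm the meltwater: 426.36 T; water cools: 1310×4.18×(T − 91.3) = 5475.8(T − 91.3)
5902.2 T = 499941 − 35692 = 464248
T ≈ 78.66 °C — above 0 °C, consistent with complete melting.

T_f ≈ 78.7 °C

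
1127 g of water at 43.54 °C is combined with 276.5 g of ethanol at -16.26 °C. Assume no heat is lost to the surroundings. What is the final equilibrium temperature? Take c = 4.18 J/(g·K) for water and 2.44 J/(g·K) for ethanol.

Taking heat into each body as positive, Σ m c ΔT = 0:
1127·4.18·(T − 43.54) + 276.5·2.44·(T − (-16.26)) = 0
(4710.9 + 674.66) T = 4710.9·43.54 + 674.66·(-16.26)
T = 194141 / 5385.5 = 36 °C

T_f ≈ 36.0 °C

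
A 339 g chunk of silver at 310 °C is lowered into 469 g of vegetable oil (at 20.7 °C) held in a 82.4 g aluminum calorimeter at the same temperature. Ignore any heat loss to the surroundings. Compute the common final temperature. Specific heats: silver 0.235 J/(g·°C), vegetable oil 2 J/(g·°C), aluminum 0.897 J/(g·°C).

T_f ≈ 41.8 °C

T_f is the heat-capacity-weighted average of the initial temperatures:
T_f = (79.66·310 + 938·20.7 + 73.91·20.7) / (79.66 + 938 + 73.91)
    = 45643 / 1091.6 ≈ 41.81 °C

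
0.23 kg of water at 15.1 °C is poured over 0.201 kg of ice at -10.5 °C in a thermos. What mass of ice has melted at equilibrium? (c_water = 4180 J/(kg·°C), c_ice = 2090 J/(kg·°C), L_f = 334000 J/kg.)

Water can give up m c ΔT = 0.23·4180·15.1 = 14517 J before reaching 0 °C.
Warming the ice to 0 °C takes 0.201·2090·10.5 = 4410.9 J, leaving 10106 J for melting.
Melting all 0.201 kg of ice would need 0.201·334000 = 67134 J.
Since 10106 < 67134 J, not all the ice melts; equilibrium is at 0 °C.
m_melt = 10106 / L_f = 0.03026 kg.

m_melted ≈ 0.0303 kg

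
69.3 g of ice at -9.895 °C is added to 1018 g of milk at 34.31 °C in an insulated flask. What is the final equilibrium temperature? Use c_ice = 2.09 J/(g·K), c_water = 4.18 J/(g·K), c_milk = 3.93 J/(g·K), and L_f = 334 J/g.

T_f ≈ 26.3 °C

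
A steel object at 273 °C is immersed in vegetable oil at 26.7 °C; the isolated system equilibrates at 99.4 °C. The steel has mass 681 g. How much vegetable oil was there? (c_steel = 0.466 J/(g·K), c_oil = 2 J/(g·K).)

m ≈ 379 g

Energy conservation, ΣQ = 0:
681·0.466·(99.4 − 273) + m·2·(99.4 − 26.7) = 0
145.4 m = 55091
m = 55091/145.4 ≈ 378.9 g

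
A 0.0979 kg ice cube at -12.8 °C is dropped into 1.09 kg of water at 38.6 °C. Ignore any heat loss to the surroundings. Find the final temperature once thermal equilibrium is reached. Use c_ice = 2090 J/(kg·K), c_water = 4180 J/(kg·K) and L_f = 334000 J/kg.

T_f ≈ 28.3 °C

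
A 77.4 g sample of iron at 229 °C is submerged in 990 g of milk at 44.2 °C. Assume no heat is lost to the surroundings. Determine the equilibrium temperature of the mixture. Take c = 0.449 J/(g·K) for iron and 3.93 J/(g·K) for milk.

T_f ≈ 45.8 °C

T_f = Σ m_i c_i T_i / Σ m_i c_i:
T_f = (34.75*229 + 3890.7*44.2) / (34.75 + 3890.7)
    = 179927 / 3925.5 ≈ 45.84 °C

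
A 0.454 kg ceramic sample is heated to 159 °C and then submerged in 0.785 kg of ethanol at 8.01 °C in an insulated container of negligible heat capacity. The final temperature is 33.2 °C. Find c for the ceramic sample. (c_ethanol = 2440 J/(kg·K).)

Net heat exchanged in the isolated system is zero:
0.454×c×(33.2 − 159) + 0.785×2440×(33.2 − 8.01) = 0
-57.11 c = -48249
c = -48249/-57.11 ≈ 844.8 J/(kg·K)

c ≈ 845 J/(kg·K)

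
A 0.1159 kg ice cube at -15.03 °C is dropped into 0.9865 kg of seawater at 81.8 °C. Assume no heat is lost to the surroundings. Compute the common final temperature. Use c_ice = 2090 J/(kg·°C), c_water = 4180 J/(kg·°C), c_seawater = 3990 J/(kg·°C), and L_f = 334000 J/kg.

T_f ≈ 63.3 °C

Conservation of energy gives ΣQ = 0:
ice -15.03→0 °C: 0.1159×2090×15.03 = 3640.7
  melt ice: 0.1159×334000 = 38711
  meltwater 0→T: 0.1159×4180×T = 484.46 T
  seawater: 3936.1(T − 81.8)
4420.6 T = 321976 − 42351 = 279625
T ≈ 63.25 °C. Since T > 0 °C, the all-ice-melts assumption holds.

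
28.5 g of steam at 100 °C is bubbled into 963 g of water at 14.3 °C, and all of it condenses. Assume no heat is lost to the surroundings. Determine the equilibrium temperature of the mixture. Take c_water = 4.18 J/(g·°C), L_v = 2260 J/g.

T_f ≈ 32.3 °C

Let T be the final temperature. ΣQ_i = 0:
steam→water at 100 °C releases m L_v = 28.5·2260 = 64410; condensed water 100 °C→T: 119.13(T − 100); original water: 4025.3(T − 14.3)
4144.5 T = 64410 + 11913 + 57562 = 133885
T ≈ 32.30 °C (< 100 °C, so full condensation is consistent).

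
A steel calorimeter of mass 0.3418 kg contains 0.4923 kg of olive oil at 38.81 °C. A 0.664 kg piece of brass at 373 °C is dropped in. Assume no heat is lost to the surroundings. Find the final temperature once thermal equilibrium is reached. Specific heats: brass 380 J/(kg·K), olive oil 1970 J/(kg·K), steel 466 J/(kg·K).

T_f ≈ 99.9 °C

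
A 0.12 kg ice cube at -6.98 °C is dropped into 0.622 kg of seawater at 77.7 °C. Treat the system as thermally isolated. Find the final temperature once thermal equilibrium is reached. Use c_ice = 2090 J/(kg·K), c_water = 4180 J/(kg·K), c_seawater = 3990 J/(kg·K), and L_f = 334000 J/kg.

Energy conservation, ΣQ = 0:
ice -6.98→0 °C: 0.12×2090×6.98 = 1750.6; fusion: m_ice L_f = 0.12×334000 = 40080; meltwater 0→T: 0.12×4180×T = 501.6 T; seawater: 2481.8(T − 77.7)
2983.4 T = 192834 − 41831 = 151004
T ≈ 50.61 °C (positive, so assuming full melt was valid).

T_f ≈ 50.6 °C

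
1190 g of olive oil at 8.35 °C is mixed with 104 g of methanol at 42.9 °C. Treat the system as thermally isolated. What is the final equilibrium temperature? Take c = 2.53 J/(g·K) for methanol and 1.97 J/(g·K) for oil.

T_f ≈ 11.8 °C

Taking heat into each body as positive, Σ m c ΔT = 0:
104×2.53×(T − 42.9) + 1190×1.97×(T − 8.35) = 0
263.12(T − 42.9) + 2344.3(T − 8.35) = 0
(263.12 + 2344.3) T = 263.12×42.9 + 2344.3×8.35
T = 30863/2607.4 ≈ 11.84 °C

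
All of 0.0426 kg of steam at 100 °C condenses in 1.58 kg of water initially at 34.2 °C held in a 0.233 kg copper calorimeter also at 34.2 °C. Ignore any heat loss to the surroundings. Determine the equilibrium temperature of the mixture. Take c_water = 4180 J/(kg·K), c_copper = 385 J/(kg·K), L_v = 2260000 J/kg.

T_f ≈ 49.9 °C

Let T be the final temperature. ΣQ_i = 0:
steam→water at 100 °C releases m L_v = 0.0426·2260000 = 96276
  condensate cools 100→T: 0.0426·4180·(T − 100) = 178.07(T − 100)
  water warms: 1.58·4180·(T − 34.2) = 6604.4(T − 34.2)
  copper cup: 0.233·385·(T − 34.2) = 89.7(T − 34.2)
6872.2 T = 96276 + 17807 + 228938 = 343021
T ≈ 49.91 °C, under the boiling point, so the assumption holds.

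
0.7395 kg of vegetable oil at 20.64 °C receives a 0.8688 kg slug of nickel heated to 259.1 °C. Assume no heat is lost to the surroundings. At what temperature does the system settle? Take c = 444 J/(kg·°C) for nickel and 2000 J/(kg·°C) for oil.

T_f ≈ 70.0 °C

Set heat shed by the hot body equal to heat absorbed by the cold body:
0.8688·444·(259.1 − T) = 0.7395·2000·(T − 20.64)
385.75(259.1 − T) = 1479(T − 20.64)
1864.7 T = 130474  ⇒  T ≈ 69.97 °C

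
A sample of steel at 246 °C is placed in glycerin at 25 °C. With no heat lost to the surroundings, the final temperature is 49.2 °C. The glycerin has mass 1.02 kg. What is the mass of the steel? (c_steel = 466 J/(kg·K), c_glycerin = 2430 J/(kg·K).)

|Q_steel| = |Q_glycerin|:
m×466×(246 − 49.2) = 1.02×2430×(49.2 − 25)
91709 m = 59982  ⇒  m ≈ 0.654 kg

m ≈ 0.654 kg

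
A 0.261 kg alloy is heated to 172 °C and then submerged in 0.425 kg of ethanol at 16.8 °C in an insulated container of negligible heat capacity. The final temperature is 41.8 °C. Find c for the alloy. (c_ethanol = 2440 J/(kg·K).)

c ≈ 763 J/(kg·K)

Conservation of energy gives ΣQ = 0:
0.261×c×(41.8 − 172) + 0.425×2440×(41.8 − 16.8) = 0
-33.98 c = -25925
c = -25925/-33.98 ≈ 762.9 J/(kg·K)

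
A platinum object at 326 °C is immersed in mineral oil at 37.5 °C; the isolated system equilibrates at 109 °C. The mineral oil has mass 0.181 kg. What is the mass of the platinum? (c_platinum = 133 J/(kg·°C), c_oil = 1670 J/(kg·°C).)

m ≈ 0.749 kg

Energy conservation, ΣQ = 0:
m·133·(109 − 326) + 0.181·1670·(109 − 37.5) = 0
-28861 m = -21612
m = -21612/-28861 ≈ 0.7488 kg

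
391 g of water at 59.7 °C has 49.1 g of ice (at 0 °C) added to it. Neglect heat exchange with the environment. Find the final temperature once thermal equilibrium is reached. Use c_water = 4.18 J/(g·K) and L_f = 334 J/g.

Net heat exchanged in the isolated system is zero:
melt ice: 49.1·334 = 16399; warm the meltwater: 205.24 T; water cools: 391·4.18·(T − 59.7) = 1634.4(T − 59.7)
1839.6 T = 97572 − 16399 = 81173
T ≈ 44.12 °C (positive, so assuming full melt was valid).

T_f ≈ 44.1 °C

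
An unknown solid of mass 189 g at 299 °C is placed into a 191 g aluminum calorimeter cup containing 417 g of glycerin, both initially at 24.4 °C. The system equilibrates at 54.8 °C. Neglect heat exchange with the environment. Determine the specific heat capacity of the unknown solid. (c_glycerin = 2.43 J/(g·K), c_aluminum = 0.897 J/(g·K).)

Taking heat into each body as positive, Σ m c ΔT = 0:
189×c×(54.8 − 299) + 417×2.43×(54.8 − 24.4) + 191×0.897×(54.8 − 24.4) = 0
-46154 c = -36013
c = -36013/-46154 ≈ 0.7803 J/(g·K)

c ≈ 0.78 J/(g·K)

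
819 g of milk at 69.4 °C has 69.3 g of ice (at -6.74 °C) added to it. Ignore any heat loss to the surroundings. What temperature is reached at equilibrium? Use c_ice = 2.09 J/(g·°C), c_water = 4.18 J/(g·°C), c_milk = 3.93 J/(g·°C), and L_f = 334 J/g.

Let T be the final temperature. ΣQ_i = 0:
warm ice to 0 °C: 69.3·2.09·(0 − (-6.74)) = 976.2
  fusion: m_ice L_f = 69.3·334 = 23146
  warm the meltwater: 289.67 T
  milk: 3218.7(T − 69.4)
3508.3 T = 223376 − 24122 = 199253
T ≈ 56.79 °C (positive, so assuming full melt was valid).

T_f ≈ 56.8 °C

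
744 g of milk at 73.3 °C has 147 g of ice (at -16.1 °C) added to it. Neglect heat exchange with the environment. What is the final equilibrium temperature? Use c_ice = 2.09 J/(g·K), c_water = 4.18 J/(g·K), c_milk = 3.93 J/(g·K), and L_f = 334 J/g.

Taking heat into each body as positive, Σ m c ΔT = 0:
warm ice to 0 °C: 147×2.09×(0 − (-16.1)) = 4946.4
  fusion: m_ice L_f = 147×334 = 49098
  warm the meltwater: 614.46 T
  milk cools: 744×3.93×(T − 73.3) = 2923.9(T − 73.3)
3538.4 T = 214323 − 54044 = 160279
T ≈ 45.30 °C. Since T > 0 °C, the all-ice-melts assumption holds.

T_f ≈ 45.3 °C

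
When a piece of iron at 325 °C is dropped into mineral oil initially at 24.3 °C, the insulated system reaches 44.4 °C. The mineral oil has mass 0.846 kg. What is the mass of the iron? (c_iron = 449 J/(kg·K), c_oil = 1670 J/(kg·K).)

m ≈ 0.225 kg

Heat lost by the iron = heat gained by the oil:
m·449·(325 − 44.4) = 0.846·1670·(44.4 − 24.3)
125989 m = 28398  ⇒  m ≈ 0.2254 kg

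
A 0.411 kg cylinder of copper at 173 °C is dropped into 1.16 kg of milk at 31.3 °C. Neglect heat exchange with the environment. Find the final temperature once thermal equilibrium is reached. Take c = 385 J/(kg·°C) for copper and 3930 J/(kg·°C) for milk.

Set heat shed by the hot body equal to heat absorbed by the cold body:
0.411·385·(173 − T) = 1.16·3930·(T − 31.3)
158.23(173 − T) = 4558.8(T − 31.3)
4717 T = 170065  ⇒  T ≈ 36.05 °C

T_f ≈ 36.1 °C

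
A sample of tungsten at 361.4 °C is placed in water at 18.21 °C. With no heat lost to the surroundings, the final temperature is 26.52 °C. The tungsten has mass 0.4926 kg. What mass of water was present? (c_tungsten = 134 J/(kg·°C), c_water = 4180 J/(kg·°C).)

Heat lost by the tungsten = heat gained by the water:
0.4926·134·(361.4 − 26.52) = m·4180·(26.52 − 18.21)
34736 m = 22105  ⇒  m ≈ 0.6364 kg

m ≈ 0.636 kg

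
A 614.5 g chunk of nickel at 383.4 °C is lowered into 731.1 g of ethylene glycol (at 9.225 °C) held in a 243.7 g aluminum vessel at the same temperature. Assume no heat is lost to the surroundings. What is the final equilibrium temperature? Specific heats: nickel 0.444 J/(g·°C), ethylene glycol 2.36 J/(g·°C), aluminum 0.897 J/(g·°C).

Conservation of energy gives ΣQ = 0:
614.5×0.444×(T − 383.4) + 731.1×2.36×(T − 9.225) + 243.7×0.897×(T − 9.225) = 0
272.84(T − 383.4) + 1725.4(T − 9.225) + 218.6(T − 9.225) = 0
2216.8 T = 122539
T ≈ 55.28 °C

T_f ≈ 55.3 °C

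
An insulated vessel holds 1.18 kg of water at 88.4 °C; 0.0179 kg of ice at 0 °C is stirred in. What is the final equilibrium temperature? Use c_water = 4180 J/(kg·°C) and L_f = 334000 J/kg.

T_f ≈ 85.9 °C

Energy balance with sensible and latent terms:
fusion: m_ice L_f = 0.0179·334000 = 5978.6; meltwater 0→T: 0.0179·4180·T = 74.82 T; water: 4932.4(T − 88.4)
5007.2 T = 436024 − 5978.6 = 430046
T ≈ 85.89 °C — above 0 °C, consistent with complete melting.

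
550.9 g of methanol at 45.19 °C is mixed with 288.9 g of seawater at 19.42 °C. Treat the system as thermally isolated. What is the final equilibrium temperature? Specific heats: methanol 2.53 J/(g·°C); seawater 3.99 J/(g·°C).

T_f ≈ 33.5 °C

With ΣQ=0 the equilibrium temperature is the m·c-weighted mean:
T_f = (1393.8*45.19 + 1152.7*19.42) / (1393.8 + 1152.7)
    = 85370 / 2546.5 ≈ 33.52 °C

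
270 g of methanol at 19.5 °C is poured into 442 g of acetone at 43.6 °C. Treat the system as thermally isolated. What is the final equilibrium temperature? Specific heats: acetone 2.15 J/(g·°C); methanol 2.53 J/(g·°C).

T_f is the heat-capacity-weighted average of the initial temperatures:
T_f = (950.3×43.6 + 683.1×19.5) / (950.3 + 683.1)
    = 54754 / 1633.4 ≈ 33.52 °C

T_f ≈ 33.5 °C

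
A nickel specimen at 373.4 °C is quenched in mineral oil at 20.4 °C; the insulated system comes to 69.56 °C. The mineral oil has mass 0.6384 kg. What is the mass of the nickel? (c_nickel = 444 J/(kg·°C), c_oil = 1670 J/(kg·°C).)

m ≈ 0.389 kg

Setting the total heat transfer to zero:
m×444×(69.56 − 373.4) + 0.6384×1670×(69.56 − 20.4) = 0
-134905 m = -52411
m = -52411/-134905 ≈ 0.3885 kg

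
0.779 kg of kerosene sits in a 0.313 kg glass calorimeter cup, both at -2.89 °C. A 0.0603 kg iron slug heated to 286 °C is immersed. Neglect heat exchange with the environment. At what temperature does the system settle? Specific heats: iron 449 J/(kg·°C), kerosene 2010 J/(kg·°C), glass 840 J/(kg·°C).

Conservation of energy gives ΣQ = 0:
0.0603·449·(T − 286) + 0.779·2010·(T − (-2.89)) + 0.313·840·(T − (-2.89)) = 0
(27.07 + 1565.8 + 262.92) T = 27.07·286 + 1565.8·(-2.89) + 262.92·(-2.89)
T = 2458.4 / 1855.8 = 1.32 °C

T_f ≈ 1.3 °C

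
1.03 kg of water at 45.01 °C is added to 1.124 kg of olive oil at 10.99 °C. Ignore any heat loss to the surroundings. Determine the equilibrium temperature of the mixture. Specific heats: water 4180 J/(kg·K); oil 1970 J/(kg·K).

T_f = Σ m_i c_i T_i / Σ m_i c_i:
T_f = (4305.4*45.01 + 2214.3*10.99) / (4305.4 + 2214.3)
    = 218121 / 6519.7 ≈ 33.46 °C

T_f ≈ 33.5 °C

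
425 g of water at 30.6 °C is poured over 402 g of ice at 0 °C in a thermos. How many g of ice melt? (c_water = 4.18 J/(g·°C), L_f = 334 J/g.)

m_melted ≈ 163 g

Cooling the water to 0 °C releases 425×4.18×30.6 = 54361 J.
Melting all 402 g of ice would need 402×334 = 134268 J.
54361 J < 134268 J, so only part of the ice melts and the system sits at 0 °C.
m_melted×334 = 54361  ⇒  m_melted ≈ 162.8 g.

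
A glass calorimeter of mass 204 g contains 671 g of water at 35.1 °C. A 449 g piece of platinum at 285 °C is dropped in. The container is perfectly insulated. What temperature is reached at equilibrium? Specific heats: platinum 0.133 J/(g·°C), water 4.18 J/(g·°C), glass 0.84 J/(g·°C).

Setting the total heat transfer to zero:
449×0.133×(T − 285) + 671×4.18×(T − 35.1) + 204×0.84×(T − 35.1) = 0
59.72(T − 285) + 2804.8(T − 35.1) + 171.36(T − 35.1) = 0
(59.72 + 2804.8 + 171.36) T = 59.72×285 + 2804.8×35.1 + 171.36×35.1
T ≈ 40.02 °C

T_f ≈ 40.0 °C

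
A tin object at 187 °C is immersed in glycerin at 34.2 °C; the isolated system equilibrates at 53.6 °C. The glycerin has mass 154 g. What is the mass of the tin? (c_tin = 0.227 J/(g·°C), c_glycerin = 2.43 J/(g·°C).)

Energy conservation, ΣQ = 0:
m·0.227·(53.6 − 187) + 154·2.43·(53.6 − 34.2) = 0
-30.28 m = -7259.9
m = -7259.9/-30.28 ≈ 239.7 g

m ≈ 240 g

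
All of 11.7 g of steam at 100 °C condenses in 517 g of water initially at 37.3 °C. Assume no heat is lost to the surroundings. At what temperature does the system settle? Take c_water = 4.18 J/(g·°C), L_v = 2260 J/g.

Net heat exchanged in the isolated system is zero:
latent heat released on condensation: 11.7×2260 = 26442
  condensate cools 100→T: 11.7×4.18×(T − 100) = 48.91(T − 100)
  water warms: 517×4.18×(T − 37.3) = 2161.1(T − 37.3)
2210 T = 26442 + 4890.6 + 80608 = 111940
T ≈ 50.65 °C, under the boiling point, so the assumption holds.

T_f ≈ 50.7 °C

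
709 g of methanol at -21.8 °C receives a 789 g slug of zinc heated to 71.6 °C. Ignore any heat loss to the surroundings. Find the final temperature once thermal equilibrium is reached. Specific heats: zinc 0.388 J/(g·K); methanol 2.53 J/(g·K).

T_f ≈ -8.2 °C

Let T be the final temperature. ΣQ_i = 0:
789×0.388×(T − 71.6) + 709×2.53×(T − (-21.8)) = 0
306.13(T − 71.6) + 1793.8(T − (-21.8)) = 0
(306.13 + 1793.8) T = 306.13×71.6 + 1793.8×(-21.8)
T = -17185/2099.9 ≈ -8.18 °C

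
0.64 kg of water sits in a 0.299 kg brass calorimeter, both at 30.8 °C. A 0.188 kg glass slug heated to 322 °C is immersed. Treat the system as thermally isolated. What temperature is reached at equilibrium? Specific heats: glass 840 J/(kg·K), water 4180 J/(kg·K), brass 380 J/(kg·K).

Let T be the final temperature. ΣQ_i = 0:
0.188*840*(T − 322) + 0.64*4180*(T − 30.8) + 0.299*380*(T − 30.8) = 0
2946.7 T = 136746
T ≈ 46.41 °C

T_f ≈ 46.4 °C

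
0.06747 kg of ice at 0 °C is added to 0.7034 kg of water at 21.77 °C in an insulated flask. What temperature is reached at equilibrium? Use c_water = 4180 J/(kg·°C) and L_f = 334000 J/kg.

Conservation of energy gives ΣQ = 0:
melt ice: 0.06747·334000 = 22535; warm the meltwater: 282.02 T; water: 2940.2(T − 21.77)
3222.2 T = 64008 − 22535 = 41473
T ≈ 12.87 °C — above 0 °C, consistent with complete melting.

T_f ≈ 12.9 °C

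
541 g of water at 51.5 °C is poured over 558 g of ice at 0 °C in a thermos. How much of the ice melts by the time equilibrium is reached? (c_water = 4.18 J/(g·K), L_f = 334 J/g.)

Water can give up m c ΔT = 541·4.18·51.5 = 116461 J before reaching 0 °C.
Melting all 558 g of ice would need 558·334 = 186372 J.
116461 J < 186372 J, so only part of the ice melts and the system sits at 0 °C.
m_melted·334 = 116461  ⇒  m_melted ≈ 348.7 g.

m_melted ≈ 349 g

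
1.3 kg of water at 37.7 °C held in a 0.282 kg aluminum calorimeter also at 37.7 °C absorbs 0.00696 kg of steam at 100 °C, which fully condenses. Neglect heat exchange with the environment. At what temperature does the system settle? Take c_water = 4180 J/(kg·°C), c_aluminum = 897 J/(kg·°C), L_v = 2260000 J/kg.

Energy conservation, ΣQ = 0:
steam→water at 100 °C releases m L_v = 0.00696×2260000 = 15730; condensate cools 100→T: 0.00696×4180×(T − 100) = 29.09(T − 100); water warms: 1.3×4180×(T − 37.7) = 5434(T − 37.7); cup: 252.95(T − 37.7)
5716 T = 15730 + 2909.3 + 214398 = 233037
T ≈ 40.77 °C (< 100 °C, so full condensation is consistent).

T_f ≈ 40.8 °C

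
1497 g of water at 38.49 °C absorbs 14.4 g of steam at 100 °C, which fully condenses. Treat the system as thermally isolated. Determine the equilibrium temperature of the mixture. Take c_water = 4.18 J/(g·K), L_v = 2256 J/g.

T_f ≈ 44.2 °C

Energy balance with sensible and latent terms:
latent heat released on condensation: 14.4·2256 = 32486; condensate cools 100→T: 14.4·4.18·(T − 100) = 60.19(T − 100); water warms: 1497·4.18·(T − 38.49) = 6257.5(T − 38.49)
6317.7 T = 32486 + 6019.2 + 240850 = 279355
T ≈ 44.22 °C (< 100 °C, so full condensation is consistent).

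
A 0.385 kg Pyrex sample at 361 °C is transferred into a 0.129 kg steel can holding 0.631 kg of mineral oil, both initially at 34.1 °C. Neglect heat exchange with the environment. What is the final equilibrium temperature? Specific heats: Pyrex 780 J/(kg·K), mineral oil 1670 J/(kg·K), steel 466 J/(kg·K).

T_f ≈ 103.5 °C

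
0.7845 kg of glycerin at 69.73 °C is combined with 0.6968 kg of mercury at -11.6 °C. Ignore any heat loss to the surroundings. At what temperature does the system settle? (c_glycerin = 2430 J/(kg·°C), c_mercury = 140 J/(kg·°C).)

T_f ≈ 65.8 °C

Set heat shed by the hot body equal to heat absorbed by the cold body:
0.7845×2430×(69.73 − T) = 0.6968×140×(T − (-11.6))
1906.3(69.73 − T) = 97.55(T − (-11.6))
2003.9 T = 131797  ⇒  T ≈ 65.77 °C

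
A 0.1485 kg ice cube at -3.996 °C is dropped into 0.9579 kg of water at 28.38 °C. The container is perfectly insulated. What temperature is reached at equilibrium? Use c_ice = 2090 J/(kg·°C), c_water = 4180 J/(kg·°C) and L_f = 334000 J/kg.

Conservation of energy gives ΣQ = 0:
ice -3.996→0 °C: 0.1485×2090×3.996 = 1240.2; fusion: m_ice L_f = 0.1485×334000 = 49599; warm the meltwater: 620.73 T; water cools: 0.9579×4180×(T − 28.38) = 4004(T − 28.38)
4624.8 T = 113634 − 50839 = 62795
T ≈ 13.58 °C — above 0 °C, consistent with complete melting.

T_f ≈ 13.6 °C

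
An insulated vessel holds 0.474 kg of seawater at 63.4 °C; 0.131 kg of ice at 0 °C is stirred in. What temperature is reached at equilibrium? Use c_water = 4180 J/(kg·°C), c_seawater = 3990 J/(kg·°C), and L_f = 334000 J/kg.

Let T be the final temperature. ΣQ_i = 0:
melt ice: 0.131×334000 = 43754; warm the meltwater: 547.58 T; seawater cools: 0.474×3990×(T − 63.4) = 1891.3(T − 63.4)
2438.8 T = 119906 − 43754 = 76152
T ≈ 31.22 °C (positive, so assuming full melt was valid).

T_f ≈ 31.2 °C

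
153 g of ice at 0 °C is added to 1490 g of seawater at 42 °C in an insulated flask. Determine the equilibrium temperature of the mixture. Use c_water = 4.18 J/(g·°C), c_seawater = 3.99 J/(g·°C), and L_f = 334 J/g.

T_f ≈ 30.2 °C

Sum of m c ΔT and latent-heat terms is zero:
fusion: m_ice L_f = 153·334 = 51102; meltwater 0→T: 153·4.18·T = 639.54 T; seawater: 5945.1(T − 42)
6584.6 T = 249694 − 51102 = 198592
T ≈ 30.16 °C. Since T > 0 °C, the all-ice-melts assumption holds.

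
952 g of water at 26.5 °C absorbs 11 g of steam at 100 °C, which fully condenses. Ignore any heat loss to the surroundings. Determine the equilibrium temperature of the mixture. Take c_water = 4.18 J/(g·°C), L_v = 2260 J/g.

T_f ≈ 33.5 °C

Net heat exchanged in the isolated system is zero:
steam→water at 100 °C releases m L_v = 11×2260 = 24860
  condensed water 100 °C→T: 45.98(T − 100)
  water warms: 952×4.18×(T − 26.5) = 3979.4(T − 26.5)
4025.3 T = 24860 + 4598 + 105453 = 134911
T ≈ 33.52 °C (< 100 °C, so full condensation is consistent).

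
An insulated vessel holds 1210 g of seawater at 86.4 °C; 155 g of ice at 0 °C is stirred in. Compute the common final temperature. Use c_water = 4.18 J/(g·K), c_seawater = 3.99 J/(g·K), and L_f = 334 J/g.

T_f ≈ 66.7 °C

Conservation of energy gives ΣQ = 0:
fusion: m_ice L_f = 155·334 = 51770; warm the meltwater: 647.9 T; seawater cools: 1210·3.99·(T − 86.4) = 4827.9(T − 86.4)
5475.8 T = 417131 − 51770 = 365361
T ≈ 66.72 °C — above 0 °C, consistent with complete melting.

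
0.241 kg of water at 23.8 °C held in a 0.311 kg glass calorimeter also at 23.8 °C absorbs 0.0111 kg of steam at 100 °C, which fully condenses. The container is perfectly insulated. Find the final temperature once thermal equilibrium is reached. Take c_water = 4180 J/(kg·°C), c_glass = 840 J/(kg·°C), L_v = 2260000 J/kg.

T_f ≈ 45.6 °C

Setting the total heat transfer to zero:
steam→water at 100 °C releases m L_v = 0.0111·2260000 = 25086
  condensate cools 100→T: 0.0111·4180·(T − 100) = 46.4(T − 100)
  original water: 1007.4(T − 23.8)
  glass cup: 0.311·840·(T − 23.8) = 261.24(T − 23.8)
1315 T = 25086 + 4639.8 + 30193 = 59919
T ≈ 45.57 °C (< 100 °C, so full condensation is consistent).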